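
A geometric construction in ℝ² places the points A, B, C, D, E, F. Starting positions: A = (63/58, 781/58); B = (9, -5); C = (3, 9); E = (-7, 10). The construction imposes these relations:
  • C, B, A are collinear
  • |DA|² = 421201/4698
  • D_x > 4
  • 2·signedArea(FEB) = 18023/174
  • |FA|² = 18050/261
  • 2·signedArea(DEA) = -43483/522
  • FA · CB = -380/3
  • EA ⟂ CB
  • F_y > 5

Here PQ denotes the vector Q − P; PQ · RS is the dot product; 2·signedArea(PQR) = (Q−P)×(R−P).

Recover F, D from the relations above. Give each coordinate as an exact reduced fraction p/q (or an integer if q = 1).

D = (419/87, 1243/261)
F = (253/58, 1013/174)

1. F_x = 253/58  [2·signedArea(FEB) = 18023/174 ∩ FA · CB = -380/3]
2. F_y = 1013/174  [2·signedArea(FEB) = 18023/174 ∩ FA · CB = -380/3]
   → F = (253/58, 1013/174)
3. D_x = 419/87  [line -201/58·x + 469/58·y + -5695/261 = 0 ∩ |DA|² = 421201/4698]
4. D_y = 1243/261  [line -201/58·x + 469/58·y + -5695/261 = 0 ∩ |DA|² = 421201/4698]
   → D = (419/87, 1243/261)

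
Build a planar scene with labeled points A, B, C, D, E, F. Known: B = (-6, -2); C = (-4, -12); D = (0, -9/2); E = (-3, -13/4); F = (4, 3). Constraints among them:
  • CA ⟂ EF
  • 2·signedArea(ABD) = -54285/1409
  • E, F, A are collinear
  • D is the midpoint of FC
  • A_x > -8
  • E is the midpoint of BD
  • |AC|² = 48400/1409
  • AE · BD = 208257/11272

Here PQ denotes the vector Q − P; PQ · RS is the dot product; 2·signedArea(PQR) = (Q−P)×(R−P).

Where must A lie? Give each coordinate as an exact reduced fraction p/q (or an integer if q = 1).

A = (-11136/1409, -10748/1409)

1. A_x = -11136/1409  [E, F, A are collinear ∩ CA ⟂ EF]
2. A_y = -10748/1409  [E, F, A are collinear ∩ CA ⟂ EF]
   → A = (-11136/1409, -10748/1409)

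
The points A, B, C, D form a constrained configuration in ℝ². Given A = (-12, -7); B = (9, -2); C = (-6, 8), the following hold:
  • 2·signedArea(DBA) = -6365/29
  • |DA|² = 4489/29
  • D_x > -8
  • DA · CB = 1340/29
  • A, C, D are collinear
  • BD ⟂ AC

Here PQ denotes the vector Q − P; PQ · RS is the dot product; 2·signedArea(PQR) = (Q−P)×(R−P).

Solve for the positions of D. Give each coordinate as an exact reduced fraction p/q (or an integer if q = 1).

1. D_x = -214/29  [A, C, D are collinear ∩ BD ⟂ AC]
2. D_y = 132/29  [A, C, D are collinear ∩ BD ⟂ AC]
   → D = (-214/29, 132/29)

D = (-214/29, 132/29)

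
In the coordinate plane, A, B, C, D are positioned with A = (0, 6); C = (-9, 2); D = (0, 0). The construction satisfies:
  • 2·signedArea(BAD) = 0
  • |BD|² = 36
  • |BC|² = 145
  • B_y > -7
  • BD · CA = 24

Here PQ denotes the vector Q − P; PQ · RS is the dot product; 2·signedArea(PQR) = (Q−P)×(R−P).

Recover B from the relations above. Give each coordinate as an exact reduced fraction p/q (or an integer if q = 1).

1. B_x = 0  [2·signedArea(BAD) = 0 ∩ BD · CA = 24]
2. B_y = -6  [2·signedArea(BAD) = 0 ∩ BD · CA = 24]
   → B = (0, -6)

B = (0, -6)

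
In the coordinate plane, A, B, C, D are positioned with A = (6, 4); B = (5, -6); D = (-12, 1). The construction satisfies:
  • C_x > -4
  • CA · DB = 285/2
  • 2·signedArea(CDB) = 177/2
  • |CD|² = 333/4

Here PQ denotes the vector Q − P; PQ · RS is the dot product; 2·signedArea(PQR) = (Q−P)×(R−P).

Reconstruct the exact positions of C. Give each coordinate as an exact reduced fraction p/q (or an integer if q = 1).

1. C_x = -3  [2·signedArea(CDB) = 177/2 ∩ CA · DB = 285/2]
2. C_y = 5/2  [2·signedArea(CDB) = 177/2 ∩ CA · DB = 285/2]
   → C = (-3, 5/2)

C = (-3, 5/2)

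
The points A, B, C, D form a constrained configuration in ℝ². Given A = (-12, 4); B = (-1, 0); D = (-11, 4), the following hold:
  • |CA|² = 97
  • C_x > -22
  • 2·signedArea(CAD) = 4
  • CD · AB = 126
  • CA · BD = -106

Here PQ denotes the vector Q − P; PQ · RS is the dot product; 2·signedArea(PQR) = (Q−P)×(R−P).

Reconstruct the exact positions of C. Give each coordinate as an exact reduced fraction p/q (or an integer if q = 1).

C = (-21, 8)

1. C_x = -21  [2·signedArea(CAD) = 4 ∩ CD · AB = 126]
2. C_y = 8  [2·signedArea(CAD) = 4 ∩ CD · AB = 126]
   → C = (-21, 8)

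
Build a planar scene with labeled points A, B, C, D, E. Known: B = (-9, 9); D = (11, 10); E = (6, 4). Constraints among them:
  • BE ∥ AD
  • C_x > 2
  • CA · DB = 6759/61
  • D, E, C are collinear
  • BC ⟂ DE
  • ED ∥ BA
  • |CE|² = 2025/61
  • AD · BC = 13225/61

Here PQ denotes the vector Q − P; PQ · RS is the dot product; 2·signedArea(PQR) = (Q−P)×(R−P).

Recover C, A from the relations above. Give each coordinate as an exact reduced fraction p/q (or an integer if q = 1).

1. C_x = 141/61  [D, E, C are collinear ∩ BC ⟂ DE]
2. C_y = -26/61  [D, E, C are collinear ∩ BC ⟂ DE]
   → C = (141/61, -26/61)
3. A_x = -4  [BE ∥ AD ∩ ED ∥ BA]
4. A_y = 15  [BE ∥ AD ∩ ED ∥ BA]
   → A = (-4, 15)

A = (-4, 15)
C = (141/61, -26/61)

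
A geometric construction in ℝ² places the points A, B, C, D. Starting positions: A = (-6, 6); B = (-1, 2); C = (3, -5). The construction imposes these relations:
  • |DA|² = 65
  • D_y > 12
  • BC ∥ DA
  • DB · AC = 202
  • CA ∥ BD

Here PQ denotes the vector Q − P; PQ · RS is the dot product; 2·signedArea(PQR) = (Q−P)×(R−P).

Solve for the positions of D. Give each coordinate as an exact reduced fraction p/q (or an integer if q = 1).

D = (-10, 13)

1. D_x = -10  [BC ∥ DA ∩ CA ∥ BD]
2. D_y = 13  [BC ∥ DA ∩ CA ∥ BD]
   → D = (-10, 13)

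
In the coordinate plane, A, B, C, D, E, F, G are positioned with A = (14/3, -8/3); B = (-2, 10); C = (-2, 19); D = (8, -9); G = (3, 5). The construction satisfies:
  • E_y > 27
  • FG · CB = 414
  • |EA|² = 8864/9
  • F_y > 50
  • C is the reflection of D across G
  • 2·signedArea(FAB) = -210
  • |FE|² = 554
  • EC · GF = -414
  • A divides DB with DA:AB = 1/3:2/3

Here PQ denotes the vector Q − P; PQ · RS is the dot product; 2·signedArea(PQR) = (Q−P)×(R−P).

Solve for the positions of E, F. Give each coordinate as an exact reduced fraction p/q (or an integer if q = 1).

1. F_x = -7  [2·signedArea(FAB) = -210 ∩ FG · CB = 414]
2. F_y = 51  [2·signedArea(FAB) = -210 ∩ FG · CB = 414]
   → F = (-7, 51)
3. E_x = -2  [line 10·x + -46·y + 1308 = 0 ∩ |EA|² = 8864/9]
4. E_y = 28  [line 10·x + -46·y + 1308 = 0 ∩ |EA|² = 8864/9]
   → E = (-2, 28)

E = (-2, 28)
F = (-7, 51)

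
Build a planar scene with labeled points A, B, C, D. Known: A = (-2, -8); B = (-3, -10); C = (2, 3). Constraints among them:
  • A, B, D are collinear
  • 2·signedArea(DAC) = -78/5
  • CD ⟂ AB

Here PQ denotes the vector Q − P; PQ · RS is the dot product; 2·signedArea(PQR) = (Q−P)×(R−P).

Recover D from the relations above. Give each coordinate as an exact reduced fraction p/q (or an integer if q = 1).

D = (16/5, 12/5)

1. D_x = 16/5  [A, B, D are collinear ∩ CD ⟂ AB]
2. D_y = 12/5  [A, B, D are collinear ∩ CD ⟂ AB]
   → D = (16/5, 12/5)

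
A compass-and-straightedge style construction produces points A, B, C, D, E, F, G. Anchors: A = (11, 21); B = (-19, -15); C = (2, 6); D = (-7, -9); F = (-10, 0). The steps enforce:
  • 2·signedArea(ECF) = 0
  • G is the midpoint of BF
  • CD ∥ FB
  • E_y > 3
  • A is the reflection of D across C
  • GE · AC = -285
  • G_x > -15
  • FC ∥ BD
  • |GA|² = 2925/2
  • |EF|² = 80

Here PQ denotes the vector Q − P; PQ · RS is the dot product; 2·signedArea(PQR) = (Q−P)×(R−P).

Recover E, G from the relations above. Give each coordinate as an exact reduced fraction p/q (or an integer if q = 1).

1. E_x = -2  [line 6·x + -12·y + 60 = 0 ∩ |EF|² = 80]
2. E_y = 4  [line 6·x + -12·y + 60 = 0 ∩ |EF|² = 80]
   → E = (-2, 4)
3. G_x = -29/2  [G is the midpoint of BF]
4. G_y = -15/2  [G is the midpoint of BF]
   → G = (-29/2, -15/2)

E = (-2, 4)
G = (-29/2, -15/2)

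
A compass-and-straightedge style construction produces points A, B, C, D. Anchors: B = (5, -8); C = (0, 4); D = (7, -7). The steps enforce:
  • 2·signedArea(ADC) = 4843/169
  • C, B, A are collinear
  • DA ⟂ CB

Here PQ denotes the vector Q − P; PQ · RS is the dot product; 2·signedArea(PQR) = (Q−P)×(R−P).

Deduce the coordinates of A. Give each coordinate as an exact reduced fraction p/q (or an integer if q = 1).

A = (835/169, -1328/169)

1. A_x = 835/169  [C, B, A are collinear ∩ DA ⟂ CB]
2. A_y = -1328/169  [C, B, A are collinear ∩ DA ⟂ CB]
   → A = (835/169, -1328/169)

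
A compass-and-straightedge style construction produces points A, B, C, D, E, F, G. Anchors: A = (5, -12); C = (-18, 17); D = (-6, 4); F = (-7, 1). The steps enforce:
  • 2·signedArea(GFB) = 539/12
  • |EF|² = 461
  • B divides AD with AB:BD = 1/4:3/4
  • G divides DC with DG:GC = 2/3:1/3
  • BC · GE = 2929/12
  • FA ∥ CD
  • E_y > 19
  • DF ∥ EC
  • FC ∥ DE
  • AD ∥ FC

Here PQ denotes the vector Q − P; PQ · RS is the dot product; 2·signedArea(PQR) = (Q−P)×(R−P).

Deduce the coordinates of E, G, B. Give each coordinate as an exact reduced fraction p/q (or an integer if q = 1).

B = (9/4, -8)
E = (-17, 20)
G = (-14, 38/3)

1. E_x = -17  [DF ∥ EC ∩ FC ∥ DE]
2. E_y = 20  [DF ∥ EC ∩ FC ∥ DE]
   → E = (-17, 20)
3. G_x = -14  [G divides DC with DG:GC = 2/3:1/3]
4. G_y = 38/3  [G divides DC with DG:GC = 2/3:1/3]
   → G = (-14, 38/3)
5. B_x = 9/4  [B divides AD with AB:BD = 1/4:3/4]
6. B_y = -8  [B divides AD with AB:BD = 1/4:3/4]
   → B = (9/4, -8)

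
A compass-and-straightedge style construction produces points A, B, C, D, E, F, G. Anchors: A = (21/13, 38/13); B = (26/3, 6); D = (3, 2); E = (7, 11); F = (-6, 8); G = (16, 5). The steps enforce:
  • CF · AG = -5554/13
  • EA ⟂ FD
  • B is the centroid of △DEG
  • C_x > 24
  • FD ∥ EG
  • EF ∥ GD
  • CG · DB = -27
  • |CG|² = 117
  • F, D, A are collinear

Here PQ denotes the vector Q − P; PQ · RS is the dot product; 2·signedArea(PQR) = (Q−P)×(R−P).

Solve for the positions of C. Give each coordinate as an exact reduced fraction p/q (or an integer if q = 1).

1. C_x = 25  [CF · AG = -5554/13 ∩ CG · DB = -27]
2. C_y = -1  [CF · AG = -5554/13 ∩ CG · DB = -27]
   → C = (25, -1)

C = (25, -1)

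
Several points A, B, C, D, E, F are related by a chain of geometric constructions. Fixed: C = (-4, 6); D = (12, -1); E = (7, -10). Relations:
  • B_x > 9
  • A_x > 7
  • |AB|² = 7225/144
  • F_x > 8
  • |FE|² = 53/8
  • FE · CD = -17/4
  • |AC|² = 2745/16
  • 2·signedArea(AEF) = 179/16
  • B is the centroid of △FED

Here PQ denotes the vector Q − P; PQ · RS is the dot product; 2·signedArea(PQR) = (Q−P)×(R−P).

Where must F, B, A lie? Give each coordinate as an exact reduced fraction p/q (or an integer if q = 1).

1. F_x = 33/4  [line -16·x + 7·y + 745/4 = 0 ∩ |FE|² = 53/8]
2. F_y = -31/4  [line -16·x + 7·y + 745/4 = 0 ∩ |FE|² = 53/8]
   → F = (33/4, -31/4)
3. B_x = 109/12  [B is the centroid of △FED]
4. B_y = -25/4  [B is the centroid of △FED]
   → B = (109/12, -25/4)
5. A_x = 8  [line -9/4·x + 5/4·y + 273/16 = 0 ∩ |AB|² = 7225/144]
6. A_y = 3/4  [line -9/4·x + 5/4·y + 273/16 = 0 ∩ |AB|² = 7225/144]
   → A = (8, 3/4)

A = (8, 3/4)
B = (109/12, -25/4)
F = (33/4, -31/4)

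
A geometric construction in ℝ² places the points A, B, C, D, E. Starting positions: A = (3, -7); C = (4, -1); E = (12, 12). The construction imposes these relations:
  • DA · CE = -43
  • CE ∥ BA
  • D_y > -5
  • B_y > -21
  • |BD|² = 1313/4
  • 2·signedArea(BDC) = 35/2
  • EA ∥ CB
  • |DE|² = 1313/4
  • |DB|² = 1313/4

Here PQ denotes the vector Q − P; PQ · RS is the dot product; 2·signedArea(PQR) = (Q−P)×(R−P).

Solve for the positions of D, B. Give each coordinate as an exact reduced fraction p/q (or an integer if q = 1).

B = (-5, -20)
D = (7/2, -4)

1. B_x = -5  [CE ∥ BA ∩ EA ∥ CB]
2. B_y = -20  [CE ∥ BA ∩ EA ∥ CB]
   → B = (-5, -20)
3. D_x = 7/2  [DA · CE = -43 ∩ 2·signedArea(BDC) = 35/2]
4. D_y = -4  [DA · CE = -43 ∩ 2·signedArea(BDC) = 35/2]
   → D = (7/2, -4)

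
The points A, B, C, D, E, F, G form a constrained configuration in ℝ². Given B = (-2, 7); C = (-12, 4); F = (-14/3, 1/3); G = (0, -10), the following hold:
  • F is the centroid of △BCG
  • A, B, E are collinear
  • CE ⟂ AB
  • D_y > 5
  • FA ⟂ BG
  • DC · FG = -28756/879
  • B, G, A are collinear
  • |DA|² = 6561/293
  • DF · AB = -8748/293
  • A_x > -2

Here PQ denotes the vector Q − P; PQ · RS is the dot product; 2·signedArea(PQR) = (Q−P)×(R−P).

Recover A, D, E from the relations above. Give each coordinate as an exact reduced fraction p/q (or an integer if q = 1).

1. A_x = -370/293  [B, G, A are collinear ∩ FA ⟂ BG]
2. A_y = 215/293  [B, G, A are collinear ∩ FA ⟂ BG]
   → A = (-370/293, 215/293)
3. D_x = -532/293  [DC · FG = -28756/879 ∩ DF · AB = -8748/293]
4. D_y = 1592/293  [DC · FG = -28756/879 ∩ DF · AB = -8748/293]
   → D = (-532/293, 1592/293)
5. E_x = -524/293  [A, B, E are collinear ∩ CE ⟂ AB]
6. E_y = 1524/293  [A, B, E are collinear ∩ CE ⟂ AB]
   → E = (-524/293, 1524/293)

A = (-370/293, 215/293)
D = (-532/293, 1592/293)
E = (-524/293, 1524/293)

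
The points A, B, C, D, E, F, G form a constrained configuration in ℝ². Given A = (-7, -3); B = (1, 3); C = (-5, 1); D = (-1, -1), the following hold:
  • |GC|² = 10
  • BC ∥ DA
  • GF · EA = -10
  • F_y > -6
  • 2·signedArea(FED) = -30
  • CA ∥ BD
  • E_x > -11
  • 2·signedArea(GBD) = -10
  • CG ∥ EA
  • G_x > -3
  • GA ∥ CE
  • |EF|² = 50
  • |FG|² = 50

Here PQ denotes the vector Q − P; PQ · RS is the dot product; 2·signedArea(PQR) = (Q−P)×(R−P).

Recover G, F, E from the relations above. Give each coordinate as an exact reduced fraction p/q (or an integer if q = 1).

E = (-10, -4)
F = (-3, -5)
G = (-2, 2)

1. G_x = -2  [line 4·x + -2·y + 12 = 0 ∩ |GC|² = 10]
2. G_y = 2  [line 4·x + -2·y + 12 = 0 ∩ |GC|² = 10]
   → G = (-2, 2)
3. E_x = -10  [CG ∥ EA ∩ GA ∥ CE]
4. E_y = -4  [CG ∥ EA ∩ GA ∥ CE]
   → E = (-10, -4)
5. F_x = -3  [2·signedArea(FED) = -30 ∩ GF · EA = -10]
6. F_y = -5  [2·signedArea(FED) = -30 ∩ GF · EA = -10]
   → F = (-3, -5)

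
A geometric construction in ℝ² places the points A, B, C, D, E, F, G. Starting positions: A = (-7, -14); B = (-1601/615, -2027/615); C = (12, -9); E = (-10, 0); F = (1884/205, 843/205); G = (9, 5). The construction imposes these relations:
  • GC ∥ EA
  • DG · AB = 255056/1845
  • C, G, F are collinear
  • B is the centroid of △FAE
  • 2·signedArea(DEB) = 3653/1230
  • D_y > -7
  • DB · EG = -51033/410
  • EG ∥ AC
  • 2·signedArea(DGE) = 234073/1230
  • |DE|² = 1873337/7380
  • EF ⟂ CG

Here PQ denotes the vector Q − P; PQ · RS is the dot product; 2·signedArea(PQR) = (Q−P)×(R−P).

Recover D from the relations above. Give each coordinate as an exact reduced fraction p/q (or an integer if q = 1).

1. D_x = 5779/1230  [2·signedArea(DEB) = 3653/1230 ∩ 2·signedArea(DGE) = 234073/1230]
2. D_y = -3781/615  [2·signedArea(DEB) = 3653/1230 ∩ 2·signedArea(DGE) = 234073/1230]
   → D = (5779/1230, -3781/615)

D = (5779/1230, -3781/615)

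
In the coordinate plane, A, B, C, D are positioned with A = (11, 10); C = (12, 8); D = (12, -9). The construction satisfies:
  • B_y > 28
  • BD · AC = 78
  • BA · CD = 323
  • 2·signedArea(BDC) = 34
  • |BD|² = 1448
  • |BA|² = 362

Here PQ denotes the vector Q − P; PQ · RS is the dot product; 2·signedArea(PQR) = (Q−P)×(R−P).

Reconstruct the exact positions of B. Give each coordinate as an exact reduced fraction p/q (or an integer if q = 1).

1. B_x = 10  [2·signedArea(BDC) = 34 ∩ BA · CD = 323]
2. B_y = 29  [2·signedArea(BDC) = 34 ∩ BA · CD = 323]
   → B = (10, 29)

B = (10, 29)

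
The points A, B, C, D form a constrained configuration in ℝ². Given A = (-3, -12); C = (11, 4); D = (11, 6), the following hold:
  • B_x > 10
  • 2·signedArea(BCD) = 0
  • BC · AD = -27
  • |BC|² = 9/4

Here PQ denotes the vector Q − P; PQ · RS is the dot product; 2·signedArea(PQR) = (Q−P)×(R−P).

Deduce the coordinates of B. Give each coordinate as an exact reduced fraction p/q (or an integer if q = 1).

B = (11, 11/2)

1. B_x = 11  [2·signedArea(BCD) = 0 ∩ BC · AD = -27]
2. B_y = 11/2  [2·signedArea(BCD) = 0 ∩ BC · AD = -27]
   → B = (11, 11/2)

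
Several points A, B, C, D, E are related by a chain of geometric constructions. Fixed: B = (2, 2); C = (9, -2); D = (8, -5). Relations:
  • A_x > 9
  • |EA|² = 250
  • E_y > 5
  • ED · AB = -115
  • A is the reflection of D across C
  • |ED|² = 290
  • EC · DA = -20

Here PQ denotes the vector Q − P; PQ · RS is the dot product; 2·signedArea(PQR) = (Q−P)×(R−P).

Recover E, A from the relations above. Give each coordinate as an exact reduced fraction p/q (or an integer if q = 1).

1. A_x = 10  [A is the reflection of D across C]
2. A_y = 1  [A is the reflection of D across C]
   → A = (10, 1)
3. E_x = -5  [ED · AB = -115 ∩ EC · DA = -20]
4. E_y = 6  [ED · AB = -115 ∩ EC · DA = -20]
   → E = (-5, 6)

A = (10, 1)
E = (-5, 6)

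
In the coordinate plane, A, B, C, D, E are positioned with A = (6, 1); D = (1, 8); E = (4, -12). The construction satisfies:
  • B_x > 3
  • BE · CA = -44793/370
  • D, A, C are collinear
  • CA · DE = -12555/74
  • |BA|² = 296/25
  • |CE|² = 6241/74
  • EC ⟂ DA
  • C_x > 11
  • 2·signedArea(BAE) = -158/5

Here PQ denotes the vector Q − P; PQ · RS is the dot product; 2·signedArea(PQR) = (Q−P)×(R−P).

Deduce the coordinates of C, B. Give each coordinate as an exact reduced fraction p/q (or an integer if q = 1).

1. C_x = 849/74  [D, A, C are collinear ∩ EC ⟂ DA]
2. C_y = -493/74  [D, A, C are collinear ∩ EC ⟂ DA]
   → C = (849/74, -493/74)
3. B_x = 4  [2·signedArea(BAE) = -158/5 ∩ BE · CA = -44793/370]
4. B_y = 19/5  [2·signedArea(BAE) = -158/5 ∩ BE · CA = -44793/370]
   → B = (4, 19/5)

B = (4, 19/5)
C = (849/74, -493/74)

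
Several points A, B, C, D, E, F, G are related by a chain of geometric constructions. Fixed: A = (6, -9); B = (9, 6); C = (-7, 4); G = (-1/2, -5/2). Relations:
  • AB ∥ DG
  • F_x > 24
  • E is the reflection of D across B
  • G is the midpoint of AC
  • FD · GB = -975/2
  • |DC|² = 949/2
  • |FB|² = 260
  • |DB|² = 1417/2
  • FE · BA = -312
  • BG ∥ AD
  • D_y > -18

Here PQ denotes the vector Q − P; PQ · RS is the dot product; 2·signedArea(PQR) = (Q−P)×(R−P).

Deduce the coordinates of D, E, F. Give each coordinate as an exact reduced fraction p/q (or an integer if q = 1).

1. D_x = -7/2  [AB ∥ DG ∩ BG ∥ AD]
2. D_y = -35/2  [AB ∥ DG ∩ BG ∥ AD]
   → D = (-7/2, -35/2)
3. E_x = 43/2  [E is the reflection of D across B]
4. E_y = 59/2  [E is the reflection of D across B]
   → E = (43/2, 59/2)
5. F_x = 25  [FD · GB = -975/2 ∩ FE · BA = -312]
6. F_y = 8  [FD · GB = -975/2 ∩ FE · BA = -312]
   → F = (25, 8)

D = (-7/2, -35/2)
E = (43/2, 59/2)
F = (25, 8)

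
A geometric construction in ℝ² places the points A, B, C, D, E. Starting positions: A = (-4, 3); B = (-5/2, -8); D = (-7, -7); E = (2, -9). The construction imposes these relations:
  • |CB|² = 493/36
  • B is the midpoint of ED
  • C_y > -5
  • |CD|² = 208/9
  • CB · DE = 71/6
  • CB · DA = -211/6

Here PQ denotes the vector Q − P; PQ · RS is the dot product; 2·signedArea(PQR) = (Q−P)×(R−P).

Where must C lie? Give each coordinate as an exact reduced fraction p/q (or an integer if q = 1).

C = (-3, -13/3)

1. C_x = -3  [CB · DA = -211/6 ∩ CB · DE = 71/6]
2. C_y = -13/3  [CB · DA = -211/6 ∩ CB · DE = 71/6]
   → C = (-3, -13/3)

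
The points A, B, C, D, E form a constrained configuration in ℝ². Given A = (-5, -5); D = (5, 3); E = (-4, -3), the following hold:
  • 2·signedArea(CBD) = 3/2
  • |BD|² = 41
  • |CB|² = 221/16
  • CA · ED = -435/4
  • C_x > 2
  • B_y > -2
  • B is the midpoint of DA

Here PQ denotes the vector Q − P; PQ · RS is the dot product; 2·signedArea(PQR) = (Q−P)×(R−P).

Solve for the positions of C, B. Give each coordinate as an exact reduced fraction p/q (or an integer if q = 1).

1. B_x = 0  [B is the midpoint of DA]
2. B_y = -1  [B is the midpoint of DA]
   → B = (0, -1)
3. C_x = 11/4  [2·signedArea(CBD) = 3/2 ∩ CA · ED = -435/4]
4. C_y = 3/2  [2·signedArea(CBD) = 3/2 ∩ CA · ED = -435/4]
   → C = (11/4, 3/2)

B = (0, -1)
C = (11/4, 3/2)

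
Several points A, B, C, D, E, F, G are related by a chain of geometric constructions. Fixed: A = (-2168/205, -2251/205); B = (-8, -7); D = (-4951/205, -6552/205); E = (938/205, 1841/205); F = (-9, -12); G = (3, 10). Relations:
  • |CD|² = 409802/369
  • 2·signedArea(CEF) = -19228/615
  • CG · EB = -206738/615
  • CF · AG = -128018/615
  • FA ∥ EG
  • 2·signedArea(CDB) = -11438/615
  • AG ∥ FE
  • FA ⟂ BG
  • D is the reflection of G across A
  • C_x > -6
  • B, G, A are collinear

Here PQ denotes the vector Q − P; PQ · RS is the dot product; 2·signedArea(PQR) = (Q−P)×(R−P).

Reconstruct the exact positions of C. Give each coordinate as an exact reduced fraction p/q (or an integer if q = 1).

1. C_x = -3398/615  [2·signedArea(CEF) = -19228/615 ∩ CG · EB = -206738/615]
2. C_y = -887/205  [2·signedArea(CEF) = -19228/615 ∩ CG · EB = -206738/615]
   → C = (-3398/615, -887/205)

C = (-3398/615, -887/205)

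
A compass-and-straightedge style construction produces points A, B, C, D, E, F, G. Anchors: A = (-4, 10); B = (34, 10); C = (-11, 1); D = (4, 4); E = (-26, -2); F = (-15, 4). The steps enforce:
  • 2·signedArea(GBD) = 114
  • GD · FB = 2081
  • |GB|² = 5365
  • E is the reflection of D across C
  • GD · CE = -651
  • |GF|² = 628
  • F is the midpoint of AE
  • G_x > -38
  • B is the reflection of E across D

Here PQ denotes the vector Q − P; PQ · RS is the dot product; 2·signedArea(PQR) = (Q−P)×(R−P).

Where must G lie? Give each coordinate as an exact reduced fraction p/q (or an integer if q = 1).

1. G_x = -37  [GD · CE = -651 ∩ GD · FB = 2081]
2. G_y = -8  [GD · CE = -651 ∩ GD · FB = 2081]
   → G = (-37, -8)

G = (-37, -8)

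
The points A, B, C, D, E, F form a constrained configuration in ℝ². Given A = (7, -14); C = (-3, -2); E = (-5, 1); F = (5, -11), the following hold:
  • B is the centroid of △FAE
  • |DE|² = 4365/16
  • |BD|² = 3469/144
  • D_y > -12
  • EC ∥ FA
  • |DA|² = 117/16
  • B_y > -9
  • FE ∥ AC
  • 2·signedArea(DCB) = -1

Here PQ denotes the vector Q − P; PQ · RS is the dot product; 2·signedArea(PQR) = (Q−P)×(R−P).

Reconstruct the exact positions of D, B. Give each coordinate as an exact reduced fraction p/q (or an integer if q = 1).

1. B_x = 7/3  [B is the centroid of △FAE]
2. B_y = -8  [B is the centroid of △FAE]
   → B = (7/3, -8)
3. D_x = 11/2  [line 6·x + 16/3·y + 89/3 = 0 ∩ |DA|² = 117/16]
4. D_y = -47/4  [line 6·x + 16/3·y + 89/3 = 0 ∩ |DA|² = 117/16]
   → D = (11/2, -47/4)

B = (7/3, -8)
D = (11/2, -47/4)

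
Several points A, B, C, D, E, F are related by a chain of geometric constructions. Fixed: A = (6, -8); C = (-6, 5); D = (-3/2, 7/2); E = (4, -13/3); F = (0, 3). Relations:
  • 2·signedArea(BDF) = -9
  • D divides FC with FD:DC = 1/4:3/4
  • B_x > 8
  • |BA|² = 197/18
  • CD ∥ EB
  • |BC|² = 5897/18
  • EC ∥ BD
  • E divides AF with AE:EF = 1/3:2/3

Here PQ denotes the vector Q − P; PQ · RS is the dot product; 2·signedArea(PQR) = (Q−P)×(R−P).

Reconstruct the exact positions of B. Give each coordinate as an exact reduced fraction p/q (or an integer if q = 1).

1. B_x = 17/2  [EC ∥ BD ∩ CD ∥ EB]
2. B_y = -35/6  [EC ∥ BD ∩ CD ∥ EB]
   → B = (17/2, -35/6)

B = (17/2, -35/6)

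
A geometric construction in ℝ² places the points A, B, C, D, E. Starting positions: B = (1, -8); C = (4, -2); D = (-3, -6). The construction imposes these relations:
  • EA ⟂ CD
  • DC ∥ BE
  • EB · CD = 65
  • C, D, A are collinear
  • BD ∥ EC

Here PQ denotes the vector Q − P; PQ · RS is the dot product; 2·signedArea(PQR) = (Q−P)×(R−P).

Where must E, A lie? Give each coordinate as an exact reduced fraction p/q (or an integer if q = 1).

A = (80/13, -10/13)
E = (8, -4)

1. E_x = 8  [BD ∥ EC ∩ DC ∥ BE]
2. E_y = -4  [BD ∥ EC ∩ DC ∥ BE]
   → E = (8, -4)
3. A_x = 80/13  [C, D, A are collinear ∩ EA ⟂ CD]
4. A_y = -10/13  [C, D, A are collinear ∩ EA ⟂ CD]
   → A = (80/13, -10/13)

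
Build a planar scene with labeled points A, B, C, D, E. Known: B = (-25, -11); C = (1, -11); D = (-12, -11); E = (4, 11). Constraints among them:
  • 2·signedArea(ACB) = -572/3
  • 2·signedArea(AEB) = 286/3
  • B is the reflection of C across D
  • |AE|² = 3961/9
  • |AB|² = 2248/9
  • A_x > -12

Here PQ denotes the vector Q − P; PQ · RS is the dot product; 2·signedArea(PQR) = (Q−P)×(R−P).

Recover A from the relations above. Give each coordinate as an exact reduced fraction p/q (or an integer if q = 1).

A = (-11, -11/3)

1. A_x = -11  [2·signedArea(ACB) = -572/3 ∩ 2·signedArea(AEB) = 286/3]
2. A_y = -11/3  [2·signedArea(ACB) = -572/3 ∩ 2·signedArea(AEB) = 286/3]
   → A = (-11, -11/3)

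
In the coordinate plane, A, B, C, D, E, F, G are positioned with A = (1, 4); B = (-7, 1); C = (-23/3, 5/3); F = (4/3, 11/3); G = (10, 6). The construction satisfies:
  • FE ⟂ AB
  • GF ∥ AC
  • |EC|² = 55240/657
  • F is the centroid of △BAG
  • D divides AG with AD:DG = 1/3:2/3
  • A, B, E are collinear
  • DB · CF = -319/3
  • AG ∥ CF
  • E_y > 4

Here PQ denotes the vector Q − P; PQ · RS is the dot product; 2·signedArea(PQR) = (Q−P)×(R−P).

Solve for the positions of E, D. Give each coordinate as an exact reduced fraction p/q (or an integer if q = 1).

D = (4, 14/3)
E = (259/219, 297/73)

1. E_x = 259/219  [A, B, E are collinear ∩ FE ⟂ AB]
2. E_y = 297/73  [A, B, E are collinear ∩ FE ⟂ AB]
   → E = (259/219, 297/73)
3. D_x = 4  [D divides AG with AD:DG = 1/3:2/3]
4. D_y = 14/3  [D divides AG with AD:DG = 1/3:2/3]
   → D = (4, 14/3)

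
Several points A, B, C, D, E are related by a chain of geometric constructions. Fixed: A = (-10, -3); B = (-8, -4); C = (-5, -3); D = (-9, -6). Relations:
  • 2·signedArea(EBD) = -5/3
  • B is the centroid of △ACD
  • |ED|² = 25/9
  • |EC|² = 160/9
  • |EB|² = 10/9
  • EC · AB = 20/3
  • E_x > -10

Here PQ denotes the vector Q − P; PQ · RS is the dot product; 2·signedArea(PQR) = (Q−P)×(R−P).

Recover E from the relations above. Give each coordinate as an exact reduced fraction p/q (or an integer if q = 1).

E = (-9, -13/3)

1. E_x = -9  [line 2·x + -1·y + 41/3 = 0 ∩ |ED|² = 25/9]
2. E_y = -13/3  [line 2·x + -1·y + 41/3 = 0 ∩ |ED|² = 25/9]
   → E = (-9, -13/3)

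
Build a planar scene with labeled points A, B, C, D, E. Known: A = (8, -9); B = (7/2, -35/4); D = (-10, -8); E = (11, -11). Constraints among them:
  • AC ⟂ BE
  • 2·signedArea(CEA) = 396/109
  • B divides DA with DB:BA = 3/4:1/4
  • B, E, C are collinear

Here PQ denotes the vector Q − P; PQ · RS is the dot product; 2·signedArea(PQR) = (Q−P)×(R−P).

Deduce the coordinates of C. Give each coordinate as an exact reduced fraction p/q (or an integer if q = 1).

C = (839/109, -1091/109)

1. C_x = 839/109  [B, E, C are collinear ∩ AC ⟂ BE]
2. C_y = -1091/109  [B, E, C are collinear ∩ AC ⟂ BE]
   → C = (839/109, -1091/109)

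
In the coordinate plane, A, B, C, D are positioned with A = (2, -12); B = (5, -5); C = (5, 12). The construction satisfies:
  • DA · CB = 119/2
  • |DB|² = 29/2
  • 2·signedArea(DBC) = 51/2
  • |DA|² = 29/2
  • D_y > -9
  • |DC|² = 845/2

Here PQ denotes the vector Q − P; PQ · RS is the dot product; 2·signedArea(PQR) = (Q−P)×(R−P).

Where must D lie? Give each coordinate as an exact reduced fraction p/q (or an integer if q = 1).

D = (7/2, -17/2)

1. D_x = 7/2  [2·signedArea(DBC) = 51/2 ∩ DA · CB = 119/2]
2. D_y = -17/2  [2·signedArea(DBC) = 51/2 ∩ DA · CB = 119/2]
   → D = (7/2, -17/2)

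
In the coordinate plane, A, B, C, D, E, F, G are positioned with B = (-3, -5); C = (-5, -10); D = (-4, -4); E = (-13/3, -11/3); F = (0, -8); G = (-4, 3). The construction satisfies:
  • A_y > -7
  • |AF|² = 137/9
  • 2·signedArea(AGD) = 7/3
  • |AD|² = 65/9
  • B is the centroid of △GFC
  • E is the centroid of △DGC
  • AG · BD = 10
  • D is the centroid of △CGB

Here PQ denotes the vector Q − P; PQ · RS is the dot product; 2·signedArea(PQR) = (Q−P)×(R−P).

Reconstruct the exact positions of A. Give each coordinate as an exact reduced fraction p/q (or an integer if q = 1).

1. A_x = -11/3  [2·signedArea(AGD) = 7/3 ∩ AG · BD = 10]
2. A_y = -20/3  [2·signedArea(AGD) = 7/3 ∩ AG · BD = 10]
   → A = (-11/3, -20/3)

A = (-11/3, -20/3)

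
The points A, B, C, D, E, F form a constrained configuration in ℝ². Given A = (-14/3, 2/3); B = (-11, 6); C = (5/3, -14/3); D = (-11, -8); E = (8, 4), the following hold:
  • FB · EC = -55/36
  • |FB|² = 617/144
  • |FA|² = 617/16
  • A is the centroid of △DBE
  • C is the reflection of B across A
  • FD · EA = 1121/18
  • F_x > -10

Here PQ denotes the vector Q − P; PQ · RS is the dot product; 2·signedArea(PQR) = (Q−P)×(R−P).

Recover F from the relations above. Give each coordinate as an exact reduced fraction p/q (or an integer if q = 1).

F = (-113/12, 14/3)

1. F_x = -113/12  [FB · EC = -55/36 ∩ FD · EA = 1121/18]
2. F_y = 14/3  [FB · EC = -55/36 ∩ FD · EA = 1121/18]
   → F = (-113/12, 14/3)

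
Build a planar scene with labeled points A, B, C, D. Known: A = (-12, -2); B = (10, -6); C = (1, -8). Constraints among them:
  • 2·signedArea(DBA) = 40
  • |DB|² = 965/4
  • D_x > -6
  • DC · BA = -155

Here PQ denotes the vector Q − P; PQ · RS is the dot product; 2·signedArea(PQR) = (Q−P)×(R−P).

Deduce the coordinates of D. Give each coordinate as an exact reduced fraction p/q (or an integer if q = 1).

1. D_x = -11/2  [2·signedArea(DBA) = 40 ∩ DC · BA = -155]
2. D_y = -5  [2·signedArea(DBA) = 40 ∩ DC · BA = -155]
   → D = (-11/2, -5)

D = (-11/2, -5)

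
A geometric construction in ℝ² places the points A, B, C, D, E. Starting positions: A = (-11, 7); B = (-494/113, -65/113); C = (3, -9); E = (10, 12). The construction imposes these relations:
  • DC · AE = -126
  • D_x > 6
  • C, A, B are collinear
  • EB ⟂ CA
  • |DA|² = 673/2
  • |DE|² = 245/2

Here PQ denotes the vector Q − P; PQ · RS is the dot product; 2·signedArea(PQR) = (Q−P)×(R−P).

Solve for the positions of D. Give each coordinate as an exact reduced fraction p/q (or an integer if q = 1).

D = (13/2, 3/2)

1. D_x = 13/2  [line -21·x + -5·y + 144 = 0 ∩ |DE|² = 245/2]
2. D_y = 3/2  [line -21·x + -5·y + 144 = 0 ∩ |DE|² = 245/2]
   → D = (13/2, 3/2)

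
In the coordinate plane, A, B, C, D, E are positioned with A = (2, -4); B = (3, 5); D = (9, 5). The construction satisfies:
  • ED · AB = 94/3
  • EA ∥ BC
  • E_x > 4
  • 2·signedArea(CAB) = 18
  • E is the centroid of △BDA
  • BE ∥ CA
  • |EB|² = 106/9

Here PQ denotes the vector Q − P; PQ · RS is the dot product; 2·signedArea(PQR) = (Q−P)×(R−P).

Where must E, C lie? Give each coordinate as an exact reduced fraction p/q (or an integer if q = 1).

1. E_x = 14/3  [E is the centroid of △BDA]
2. E_y = 2  [E is the centroid of △BDA]
   → E = (14/3, 2)
3. C_x = 1/3  [BE ∥ CA ∩ EA ∥ BC]
4. C_y = -1  [BE ∥ CA ∩ EA ∥ BC]
   → C = (1/3, -1)

C = (1/3, -1)
E = (14/3, 2)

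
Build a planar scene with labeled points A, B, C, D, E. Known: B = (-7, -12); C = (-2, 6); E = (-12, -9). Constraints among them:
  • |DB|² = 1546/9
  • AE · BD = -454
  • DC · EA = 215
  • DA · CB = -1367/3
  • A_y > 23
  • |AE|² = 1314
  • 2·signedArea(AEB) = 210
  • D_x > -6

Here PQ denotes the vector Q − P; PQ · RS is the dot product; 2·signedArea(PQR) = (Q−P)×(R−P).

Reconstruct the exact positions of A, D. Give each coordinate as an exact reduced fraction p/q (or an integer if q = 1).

A = (3, 24)
D = (-16/3, 1)

1. A_x = 3  [line 3·x + 5·y + -129 = 0 ∩ |AE|² = 1314]
2. A_y = 24  [line 3·x + 5·y + -129 = 0 ∩ |AE|² = 1314]
   → A = (3, 24)
3. D_x = -16/3  [AE · BD = -454 ∩ DA · CB = -1367/3]
4. D_y = 1  [AE · BD = -454 ∩ DA · CB = -1367/3]
   → D = (-16/3, 1)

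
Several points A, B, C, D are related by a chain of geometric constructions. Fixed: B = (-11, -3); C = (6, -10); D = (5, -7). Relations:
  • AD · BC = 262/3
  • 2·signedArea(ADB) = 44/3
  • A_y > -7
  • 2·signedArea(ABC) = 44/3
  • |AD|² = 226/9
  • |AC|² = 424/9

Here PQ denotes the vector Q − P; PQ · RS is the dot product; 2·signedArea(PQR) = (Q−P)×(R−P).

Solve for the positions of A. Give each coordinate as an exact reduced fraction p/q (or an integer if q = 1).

A = (0, -20/3)

1. A_x = 0  [2·signedArea(ABC) = 44/3 ∩ AD · BC = 262/3]
2. A_y = -20/3  [2·signedArea(ABC) = 44/3 ∩ AD · BC = 262/3]
   → A = (0, -20/3)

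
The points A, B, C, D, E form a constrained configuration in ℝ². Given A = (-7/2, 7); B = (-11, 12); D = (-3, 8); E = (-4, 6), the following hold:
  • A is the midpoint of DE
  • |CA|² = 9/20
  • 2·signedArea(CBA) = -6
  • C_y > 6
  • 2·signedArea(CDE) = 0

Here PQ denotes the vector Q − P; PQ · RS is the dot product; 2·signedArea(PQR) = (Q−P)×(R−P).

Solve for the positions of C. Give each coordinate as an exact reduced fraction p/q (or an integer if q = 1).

1. C_x = -19/5  [2·signedArea(CDE) = 0 ∩ 2·signedArea(CBA) = -6]
2. C_y = 32/5  [2·signedArea(CDE) = 0 ∩ 2·signedArea(CBA) = -6]
   → C = (-19/5, 32/5)

C = (-19/5, 32/5)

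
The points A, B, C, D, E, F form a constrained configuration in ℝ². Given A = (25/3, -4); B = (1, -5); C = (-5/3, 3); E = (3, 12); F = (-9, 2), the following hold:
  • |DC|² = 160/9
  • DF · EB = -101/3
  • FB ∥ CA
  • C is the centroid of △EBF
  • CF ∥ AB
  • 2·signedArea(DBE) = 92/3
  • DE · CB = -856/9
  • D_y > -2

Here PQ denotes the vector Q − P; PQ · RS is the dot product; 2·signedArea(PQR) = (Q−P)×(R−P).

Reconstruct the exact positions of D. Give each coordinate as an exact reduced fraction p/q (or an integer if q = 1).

D = (-1/3, -1)

1. D_x = -1/3  [DE · CB = -856/9 ∩ DF · EB = -101/3]
2. D_y = -1  [DE · CB = -856/9 ∩ DF · EB = -101/3]
   → D = (-1/3, -1)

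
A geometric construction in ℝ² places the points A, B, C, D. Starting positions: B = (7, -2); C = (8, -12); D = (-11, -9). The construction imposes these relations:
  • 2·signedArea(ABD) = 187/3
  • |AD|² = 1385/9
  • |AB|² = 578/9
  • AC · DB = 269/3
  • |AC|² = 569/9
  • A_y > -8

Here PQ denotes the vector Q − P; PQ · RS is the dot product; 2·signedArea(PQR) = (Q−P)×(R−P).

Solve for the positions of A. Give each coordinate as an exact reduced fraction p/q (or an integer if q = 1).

A = (4/3, -23/3)

1. A_x = 4/3  [AC · DB = 269/3 ∩ 2·signedArea(ABD) = 187/3]
2. A_y = -23/3  [AC · DB = 269/3 ∩ 2·signedArea(ABD) = 187/3]
   → A = (4/3, -23/3)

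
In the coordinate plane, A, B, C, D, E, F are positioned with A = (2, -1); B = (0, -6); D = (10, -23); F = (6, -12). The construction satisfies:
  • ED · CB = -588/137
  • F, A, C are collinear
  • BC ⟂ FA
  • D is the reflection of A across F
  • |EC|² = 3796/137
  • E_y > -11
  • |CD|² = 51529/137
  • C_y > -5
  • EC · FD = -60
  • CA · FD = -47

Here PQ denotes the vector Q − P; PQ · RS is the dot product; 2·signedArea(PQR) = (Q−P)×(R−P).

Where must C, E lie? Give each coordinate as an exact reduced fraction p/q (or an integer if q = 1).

1. C_x = 462/137  [F, A, C are collinear ∩ BC ⟂ FA]
2. C_y = -654/137  [F, A, C are collinear ∩ BC ⟂ FA]
   → C = (462/137, -654/137)
3. E_x = 4  [ED · CB = -588/137 ∩ EC · FD = -60]
4. E_y = -10  [ED · CB = -588/137 ∩ EC · FD = -60]
   → E = (4, -10)

C = (462/137, -654/137)
E = (4, -10)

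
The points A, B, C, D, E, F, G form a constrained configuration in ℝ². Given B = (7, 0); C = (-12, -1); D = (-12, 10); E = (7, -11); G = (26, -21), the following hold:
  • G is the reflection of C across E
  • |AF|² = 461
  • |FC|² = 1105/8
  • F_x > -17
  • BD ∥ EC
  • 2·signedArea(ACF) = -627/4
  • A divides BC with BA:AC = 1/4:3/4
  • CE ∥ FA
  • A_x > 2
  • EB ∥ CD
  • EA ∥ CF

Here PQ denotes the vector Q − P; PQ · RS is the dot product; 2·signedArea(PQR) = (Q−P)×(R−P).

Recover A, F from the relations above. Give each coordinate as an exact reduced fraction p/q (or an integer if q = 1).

A = (9/4, -1/4)
F = (-67/4, 39/4)

1. A_x = 9/4  [A divides BC with BA:AC = 1/4:3/4]
2. A_y = -1/4  [A divides BC with BA:AC = 1/4:3/4]
   → A = (9/4, -1/4)
3. F_x = -67/4  [CE ∥ FA ∩ EA ∥ CF]
4. F_y = 39/4  [CE ∥ FA ∩ EA ∥ CF]
   → F = (-67/4, 39/4)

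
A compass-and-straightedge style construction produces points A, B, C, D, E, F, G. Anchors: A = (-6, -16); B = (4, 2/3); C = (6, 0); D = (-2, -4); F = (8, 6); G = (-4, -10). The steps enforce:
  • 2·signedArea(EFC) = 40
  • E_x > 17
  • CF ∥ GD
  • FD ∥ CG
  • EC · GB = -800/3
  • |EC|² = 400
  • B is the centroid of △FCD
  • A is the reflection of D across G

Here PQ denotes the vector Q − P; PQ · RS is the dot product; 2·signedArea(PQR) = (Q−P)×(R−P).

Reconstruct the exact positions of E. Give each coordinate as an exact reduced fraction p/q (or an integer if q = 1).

E = (18, 16)

1. E_x = 18  [EC · GB = -800/3 ∩ 2·signedArea(EFC) = 40]
2. E_y = 16  [EC · GB = -800/3 ∩ 2·signedArea(EFC) = 40]
   → E = (18, 16)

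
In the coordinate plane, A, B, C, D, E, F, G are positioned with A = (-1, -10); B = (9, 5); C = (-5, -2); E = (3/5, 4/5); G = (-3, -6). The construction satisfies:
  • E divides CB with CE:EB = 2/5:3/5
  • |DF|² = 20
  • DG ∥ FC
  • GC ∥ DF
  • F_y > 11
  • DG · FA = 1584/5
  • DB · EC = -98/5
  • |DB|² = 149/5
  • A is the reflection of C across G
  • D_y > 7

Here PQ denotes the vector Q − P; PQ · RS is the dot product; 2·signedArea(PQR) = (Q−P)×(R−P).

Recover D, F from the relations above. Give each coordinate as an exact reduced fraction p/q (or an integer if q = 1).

D = (21/5, 38/5)
F = (11/5, 58/5)

1. D_x = 21/5  [line 28/5·x + 14/5·y + -224/5 = 0 ∩ |DB|² = 149/5]
2. D_y = 38/5  [line 28/5·x + 14/5·y + -224/5 = 0 ∩ |DB|² = 149/5]
   → D = (21/5, 38/5)
3. F_x = 11/5  [DG · FA = 1584/5 ∩ DG ∥ FC]
4. F_y = 58/5  [DG · FA = 1584/5 ∩ DG ∥ FC]
   → F = (11/5, 58/5)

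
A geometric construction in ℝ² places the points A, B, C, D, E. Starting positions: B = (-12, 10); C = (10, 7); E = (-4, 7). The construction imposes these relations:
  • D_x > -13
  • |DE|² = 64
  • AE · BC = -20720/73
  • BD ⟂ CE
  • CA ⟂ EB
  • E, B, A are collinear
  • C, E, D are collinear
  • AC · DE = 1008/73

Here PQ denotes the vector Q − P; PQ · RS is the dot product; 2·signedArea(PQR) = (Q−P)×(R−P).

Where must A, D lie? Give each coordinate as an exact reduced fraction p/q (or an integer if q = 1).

A = (604/73, 175/73)
D = (-12, 7)

1. A_x = 604/73  [E, B, A are collinear ∩ CA ⟂ EB]
2. A_y = 175/73  [E, B, A are collinear ∩ CA ⟂ EB]
   → A = (604/73, 175/73)
3. D_x = -12  [C, E, D are collinear ∩ BD ⟂ CE]
4. D_y = 7  [C, E, D are collinear ∩ BD ⟂ CE]
   → D = (-12, 7)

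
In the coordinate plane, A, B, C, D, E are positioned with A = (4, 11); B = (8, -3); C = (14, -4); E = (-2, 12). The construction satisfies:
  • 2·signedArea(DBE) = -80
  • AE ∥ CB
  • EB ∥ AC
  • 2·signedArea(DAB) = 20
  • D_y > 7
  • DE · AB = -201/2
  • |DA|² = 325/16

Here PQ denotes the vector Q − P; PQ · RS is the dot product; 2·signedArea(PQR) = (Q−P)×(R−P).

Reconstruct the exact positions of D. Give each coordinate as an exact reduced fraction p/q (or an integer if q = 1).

1. D_x = 13/2  [2·signedArea(DBE) = -80 ∩ DE · AB = -201/2]
2. D_y = 29/4  [2·signedArea(DBE) = -80 ∩ DE · AB = -201/2]
   → D = (13/2, 29/4)

D = (13/2, 29/4)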